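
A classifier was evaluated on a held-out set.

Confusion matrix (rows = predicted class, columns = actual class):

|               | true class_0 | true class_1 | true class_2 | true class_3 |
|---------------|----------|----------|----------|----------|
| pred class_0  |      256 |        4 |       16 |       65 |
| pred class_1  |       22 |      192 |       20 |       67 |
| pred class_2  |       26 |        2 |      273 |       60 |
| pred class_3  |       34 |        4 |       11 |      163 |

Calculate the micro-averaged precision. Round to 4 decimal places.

0.7276

Micro-averaging pools counts across classes: ΣTP=884, ΣFP=331, ΣFN=331.
Micro-precision = TP/(TP+FP) on pooled counts = 0.7276 (equals overall accuracy in single-label multiclass).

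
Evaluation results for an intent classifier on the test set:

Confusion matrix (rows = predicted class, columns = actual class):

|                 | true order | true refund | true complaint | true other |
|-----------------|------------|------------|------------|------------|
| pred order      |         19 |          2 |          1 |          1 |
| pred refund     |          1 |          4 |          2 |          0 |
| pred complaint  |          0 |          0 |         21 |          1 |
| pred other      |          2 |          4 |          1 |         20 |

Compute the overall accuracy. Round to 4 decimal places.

0.8101

Accuracy = trace / total = (19+4+21+20=64) / 79 = 64/79 = 0.8101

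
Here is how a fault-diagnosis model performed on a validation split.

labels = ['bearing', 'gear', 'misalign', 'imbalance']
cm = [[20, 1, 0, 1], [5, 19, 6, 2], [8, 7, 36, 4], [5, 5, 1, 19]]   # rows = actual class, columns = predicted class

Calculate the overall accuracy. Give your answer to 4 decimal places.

Accuracy = trace / total = (20+19+36+19=94) / 139 = 94/139 = 0.6763

0.6763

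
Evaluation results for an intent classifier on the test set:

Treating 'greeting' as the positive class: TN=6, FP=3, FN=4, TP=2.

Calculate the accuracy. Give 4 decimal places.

0.5333

Accuracy = (TP+TN)/N = (2+6)/15 = 0.5333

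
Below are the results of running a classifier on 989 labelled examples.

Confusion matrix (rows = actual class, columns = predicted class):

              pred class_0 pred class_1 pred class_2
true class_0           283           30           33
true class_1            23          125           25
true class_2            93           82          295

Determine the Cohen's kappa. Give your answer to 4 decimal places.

0.5533

Observed agreement pₒ = trace/N = 703/989 = 0.71082
Expected agreement pₑ = Σ (rowᵢ·colᵢ)/N² = (346·399 + 173·237 + 470·353)/989² = 0.35268
κ = (pₒ − pₑ)/(1 − pₑ) = (0.71082 − 0.35268)/(1 − 0.35268) = 0.5533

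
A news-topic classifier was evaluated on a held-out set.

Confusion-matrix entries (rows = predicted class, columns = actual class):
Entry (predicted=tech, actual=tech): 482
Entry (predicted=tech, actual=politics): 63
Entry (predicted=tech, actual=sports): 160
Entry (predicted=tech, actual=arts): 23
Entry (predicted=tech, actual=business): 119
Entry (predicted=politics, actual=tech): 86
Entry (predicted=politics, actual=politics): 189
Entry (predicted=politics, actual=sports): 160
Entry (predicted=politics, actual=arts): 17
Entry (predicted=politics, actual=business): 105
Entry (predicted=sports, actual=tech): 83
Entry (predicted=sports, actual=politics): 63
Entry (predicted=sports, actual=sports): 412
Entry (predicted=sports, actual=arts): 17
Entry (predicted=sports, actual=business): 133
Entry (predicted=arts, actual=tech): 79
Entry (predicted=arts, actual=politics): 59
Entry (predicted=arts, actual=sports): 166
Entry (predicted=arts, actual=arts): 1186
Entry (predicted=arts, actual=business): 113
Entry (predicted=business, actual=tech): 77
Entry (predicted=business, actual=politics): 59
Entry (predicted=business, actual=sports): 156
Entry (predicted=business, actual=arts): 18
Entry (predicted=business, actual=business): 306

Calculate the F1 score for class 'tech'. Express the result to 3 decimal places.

Take TP from the diagonal, FP from the rest of the 'tech' prediction marginal, FN from the rest of the 'tech' actual marginal.
F1 score = 2·TP/(2·TP+FP+FN).
tech: TP=482, FP=63+160+23+119=365, FN=86+83+79+77=325 → 964/1654 = 0.5828

0.583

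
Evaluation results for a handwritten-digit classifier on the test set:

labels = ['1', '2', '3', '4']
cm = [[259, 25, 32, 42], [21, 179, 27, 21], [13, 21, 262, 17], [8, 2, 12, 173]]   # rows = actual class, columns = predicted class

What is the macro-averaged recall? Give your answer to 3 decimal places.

0.792

Per-class recall (TP/(TP+FN)):
  1: TP=259, FN=25+32+42=99 → 259/358 = 0.7235
  2: TP=179, FN=21+27+21=69 → 179/248 = 0.7218
  3: TP=262, FN=13+21+17=51 → 262/313 = 0.8371
  4: TP=173, FN=8+2+12=22 → 173/195 = 0.8872
Macro-recall = mean = (0.7235 + 0.7218 + 0.8371 + 0.8872) / 4 = 0.792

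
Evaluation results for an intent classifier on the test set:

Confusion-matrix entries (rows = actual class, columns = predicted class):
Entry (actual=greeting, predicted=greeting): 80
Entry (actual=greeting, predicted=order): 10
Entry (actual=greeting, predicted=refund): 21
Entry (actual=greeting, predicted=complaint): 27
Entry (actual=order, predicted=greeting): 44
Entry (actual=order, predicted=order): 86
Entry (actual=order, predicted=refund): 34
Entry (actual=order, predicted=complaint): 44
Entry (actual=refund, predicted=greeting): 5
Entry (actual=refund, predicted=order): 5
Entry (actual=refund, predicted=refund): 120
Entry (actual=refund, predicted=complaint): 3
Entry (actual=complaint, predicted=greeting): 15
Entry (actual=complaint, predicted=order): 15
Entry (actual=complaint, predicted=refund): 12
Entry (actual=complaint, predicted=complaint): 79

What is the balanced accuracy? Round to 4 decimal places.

Balanced accuracy = mean of per-class recall.
  greeting: recall = 80/138 = 0.57971
  order: recall = 86/208 = 0.41346
  refund: recall = 120/133 = 0.90226
  complaint: recall = 79/121 = 0.65289
Mean = (0.57971 + 0.41346 + 0.90226 + 0.65289) / 4 = 0.6371

0.6371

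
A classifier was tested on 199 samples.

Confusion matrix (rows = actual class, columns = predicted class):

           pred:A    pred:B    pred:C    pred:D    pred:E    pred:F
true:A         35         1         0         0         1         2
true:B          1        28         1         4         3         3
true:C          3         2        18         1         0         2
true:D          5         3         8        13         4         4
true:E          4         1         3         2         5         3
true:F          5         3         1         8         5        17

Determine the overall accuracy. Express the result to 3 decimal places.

Accuracy = trace / total = (35+28+18+13+5+17=116) / 199 = 116/199 = 0.583

0.583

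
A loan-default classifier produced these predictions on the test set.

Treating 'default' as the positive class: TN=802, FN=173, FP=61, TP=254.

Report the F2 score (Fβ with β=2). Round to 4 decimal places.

Fβ = (1+β²)·TP / ((1+β²)·TP + β²·FN + FP), with β²=4
= 5·254 / (5·254 + 4·173 + 61) = 0.6278

0.6278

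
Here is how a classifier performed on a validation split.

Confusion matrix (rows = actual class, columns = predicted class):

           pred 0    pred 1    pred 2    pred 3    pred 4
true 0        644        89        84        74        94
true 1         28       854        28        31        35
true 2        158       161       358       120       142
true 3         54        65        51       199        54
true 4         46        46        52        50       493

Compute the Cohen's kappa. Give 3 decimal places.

0.538

Observed agreement pₒ = trace/N = 2548/4010 = 0.6354
Expected agreement pₑ = Σ (rowᵢ·colᵢ)/N² = (985·930 + 976·1215 + 939·573 + 423·474 + 687·818)/4010² = 0.2116
κ = (pₒ − pₑ)/(1 − pₑ) = (0.6354 − 0.2116)/(1 − 0.2116) = 0.538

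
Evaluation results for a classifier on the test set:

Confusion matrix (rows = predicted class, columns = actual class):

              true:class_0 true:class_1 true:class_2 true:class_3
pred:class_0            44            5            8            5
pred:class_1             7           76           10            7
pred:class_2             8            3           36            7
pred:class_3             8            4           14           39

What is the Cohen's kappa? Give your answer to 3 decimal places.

0.587

Observed agreement pₒ = trace/N = 195/281 = 0.6940
Expected agreement pₑ = Σ (rowᵢ·colᵢ)/N² = (67·62 + 88·100 + 68·54 + 58·65)/281² = 0.2583
κ = (pₒ − pₑ)/(1 − pₑ) = (0.6940 − 0.2583)/(1 − 0.2583) = 0.587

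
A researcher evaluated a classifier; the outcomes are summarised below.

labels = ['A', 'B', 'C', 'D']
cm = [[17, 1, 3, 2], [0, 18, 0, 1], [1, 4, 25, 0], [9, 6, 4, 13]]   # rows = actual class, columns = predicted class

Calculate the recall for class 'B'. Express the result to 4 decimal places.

0.9474

recall = TP/(TP+FN).
B: TP=18, FN=0+0+1=1 → 18/19 = 0.94737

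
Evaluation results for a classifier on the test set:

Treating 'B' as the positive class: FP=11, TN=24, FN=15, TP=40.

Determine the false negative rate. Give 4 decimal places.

0.2727

FNR = FN/(FN+TP) = 15/(15+40) = 0.2727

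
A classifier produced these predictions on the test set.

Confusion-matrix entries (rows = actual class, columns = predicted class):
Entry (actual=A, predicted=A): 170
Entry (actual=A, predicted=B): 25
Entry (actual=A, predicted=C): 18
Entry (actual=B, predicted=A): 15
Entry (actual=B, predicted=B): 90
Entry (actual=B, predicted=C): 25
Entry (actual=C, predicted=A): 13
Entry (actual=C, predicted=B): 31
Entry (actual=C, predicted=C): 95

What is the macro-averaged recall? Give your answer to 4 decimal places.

0.7246

Per-class recall (TP/(TP+FN)):
  A: TP=170, FN=25+18=43 → 170/213 = 0.79812
  B: TP=90, FN=15+25=40 → 90/130 = 0.69231
  C: TP=95, FN=13+31=44 → 95/139 = 0.68345
Macro-recall = mean = (0.79812 + 0.69231 + 0.68345) / 3 = 0.7246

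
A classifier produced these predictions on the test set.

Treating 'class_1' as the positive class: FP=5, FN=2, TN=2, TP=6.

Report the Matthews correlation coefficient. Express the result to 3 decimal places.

MCC = (TP·TN − FP·FN) / √((TP+FP)(TP+FN)(TN+FP)(TN+FN))
Numerator = 6·2 − 5·2 = 2
Denominator = √(11·8·7·4) = √2464 = 49.6387
MCC = 2 / 49.6387 = 0.040

0.040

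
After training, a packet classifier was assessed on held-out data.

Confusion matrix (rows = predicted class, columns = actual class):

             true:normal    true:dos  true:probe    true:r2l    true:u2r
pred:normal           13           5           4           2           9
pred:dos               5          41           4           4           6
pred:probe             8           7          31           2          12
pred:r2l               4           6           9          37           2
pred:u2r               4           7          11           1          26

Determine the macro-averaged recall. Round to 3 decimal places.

Per-class recall (TP/(TP+FN)):
  normal: TP=13, FN=5+8+4+4=21 → 13/34 = 0.3824
  dos: TP=41, FN=5+7+6+7=25 → 41/66 = 0.6212
  probe: TP=31, FN=4+4+9+11=28 → 31/59 = 0.5254
  r2l: TP=37, FN=2+4+2+1=9 → 37/46 = 0.8043
  u2r: TP=26, FN=9+6+12+2=29 → 26/55 = 0.4727
Macro-recall = mean = (0.3824 + 0.6212 + 0.5254 + 0.8043 + 0.4727) / 5 = 0.561

0.561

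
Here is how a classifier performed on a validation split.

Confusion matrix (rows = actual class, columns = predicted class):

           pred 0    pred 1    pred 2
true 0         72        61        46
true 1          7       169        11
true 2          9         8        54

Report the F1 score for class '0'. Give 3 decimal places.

Take TP from the diagonal, FP from the rest of the '0' prediction marginal, FN from the rest of the '0' actual marginal.
F1 score = 2·TP/(2·TP+FP+FN).
0: TP=72, FP=7+9=16, FN=61+46=107 → 144/267 = 0.5393

0.539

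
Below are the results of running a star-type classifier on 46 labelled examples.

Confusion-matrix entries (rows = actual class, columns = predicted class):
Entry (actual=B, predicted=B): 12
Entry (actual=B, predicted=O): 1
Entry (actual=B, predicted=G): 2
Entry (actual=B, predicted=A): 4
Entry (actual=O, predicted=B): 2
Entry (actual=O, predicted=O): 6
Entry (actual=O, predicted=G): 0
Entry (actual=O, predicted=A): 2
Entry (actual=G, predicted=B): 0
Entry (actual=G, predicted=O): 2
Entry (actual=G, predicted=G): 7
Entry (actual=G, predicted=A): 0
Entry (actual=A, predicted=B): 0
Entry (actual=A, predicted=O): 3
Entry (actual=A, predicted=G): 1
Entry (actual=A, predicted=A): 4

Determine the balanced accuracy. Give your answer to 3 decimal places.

0.627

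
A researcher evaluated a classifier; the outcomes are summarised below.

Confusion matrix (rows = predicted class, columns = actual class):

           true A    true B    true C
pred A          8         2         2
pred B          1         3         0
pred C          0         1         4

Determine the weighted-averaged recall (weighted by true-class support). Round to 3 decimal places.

Per-class recall (TP/(TP+FN)):
  A: TP=8, FN=1+0=1 → 8/9 = 0.8889
  B: TP=3, FN=2+1=3 → 3/6 = 0.5000
  C: TP=4, FN=2+0=2 → 4/6 = 0.6667
Weighted-recall = Σ (supportᵢ/N)·recallᵢ with N=21: (9/21)·0.8889 + (6/21)·0.5000 + (6/21)·0.6667 = 0.714

0.714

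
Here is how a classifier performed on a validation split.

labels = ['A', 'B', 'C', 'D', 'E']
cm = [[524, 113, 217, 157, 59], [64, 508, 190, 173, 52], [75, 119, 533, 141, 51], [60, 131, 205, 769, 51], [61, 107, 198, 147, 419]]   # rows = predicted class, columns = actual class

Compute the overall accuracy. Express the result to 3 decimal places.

0.537

Accuracy = trace / total = (524+508+533+769+419=2753) / 5124 = 2753/5124 = 0.537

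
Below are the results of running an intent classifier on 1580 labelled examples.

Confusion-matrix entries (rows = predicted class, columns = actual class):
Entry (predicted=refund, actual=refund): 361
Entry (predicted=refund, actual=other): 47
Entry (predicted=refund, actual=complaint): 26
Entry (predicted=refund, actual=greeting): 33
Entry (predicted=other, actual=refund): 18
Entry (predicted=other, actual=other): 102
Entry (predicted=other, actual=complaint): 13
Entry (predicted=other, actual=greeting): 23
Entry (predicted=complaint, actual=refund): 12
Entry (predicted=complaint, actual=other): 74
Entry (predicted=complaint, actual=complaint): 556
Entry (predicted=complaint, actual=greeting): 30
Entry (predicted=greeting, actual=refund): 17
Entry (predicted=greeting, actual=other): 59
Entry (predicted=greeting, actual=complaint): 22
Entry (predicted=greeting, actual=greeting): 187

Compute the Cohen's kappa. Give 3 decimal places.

0.666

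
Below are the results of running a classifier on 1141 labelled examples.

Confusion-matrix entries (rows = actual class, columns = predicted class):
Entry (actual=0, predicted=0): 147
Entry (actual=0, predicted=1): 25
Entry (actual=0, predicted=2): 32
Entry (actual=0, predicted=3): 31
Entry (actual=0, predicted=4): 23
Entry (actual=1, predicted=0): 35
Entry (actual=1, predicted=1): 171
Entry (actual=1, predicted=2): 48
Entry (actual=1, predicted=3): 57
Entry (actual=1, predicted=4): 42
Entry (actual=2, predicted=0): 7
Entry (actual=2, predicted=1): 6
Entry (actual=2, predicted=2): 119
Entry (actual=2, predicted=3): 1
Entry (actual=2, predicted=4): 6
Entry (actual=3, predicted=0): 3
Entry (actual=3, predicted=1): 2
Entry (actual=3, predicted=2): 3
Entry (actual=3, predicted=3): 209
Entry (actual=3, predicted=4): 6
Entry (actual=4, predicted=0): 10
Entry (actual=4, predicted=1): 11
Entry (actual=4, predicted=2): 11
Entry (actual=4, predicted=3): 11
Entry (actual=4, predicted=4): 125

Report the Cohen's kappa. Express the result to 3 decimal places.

Observed agreement pₒ = trace/N = 771/1141 = 0.6757
Expected agreement pₑ = Σ (rowᵢ·colᵢ)/N² = (258·202 + 353·215 + 139·213 + 223·309 + 168·202)/1141² = 0.2001
κ = (pₒ − pₑ)/(1 − pₑ) = (0.6757 − 0.2001)/(1 − 0.2001) = 0.595

0.595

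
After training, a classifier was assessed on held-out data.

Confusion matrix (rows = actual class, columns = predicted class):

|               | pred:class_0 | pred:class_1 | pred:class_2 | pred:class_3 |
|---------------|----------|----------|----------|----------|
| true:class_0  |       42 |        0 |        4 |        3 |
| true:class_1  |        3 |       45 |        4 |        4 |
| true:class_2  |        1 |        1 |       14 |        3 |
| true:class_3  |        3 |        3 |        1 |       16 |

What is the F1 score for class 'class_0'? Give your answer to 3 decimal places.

0.857

Treat 'class_0' as positive and all other classes as negative.
F1 score = 2·TP/(2·TP+FP+FN).
class_0: TP=42, FP=3+1+3=7, FN=0+4+3=7 → 84/98 = 0.8571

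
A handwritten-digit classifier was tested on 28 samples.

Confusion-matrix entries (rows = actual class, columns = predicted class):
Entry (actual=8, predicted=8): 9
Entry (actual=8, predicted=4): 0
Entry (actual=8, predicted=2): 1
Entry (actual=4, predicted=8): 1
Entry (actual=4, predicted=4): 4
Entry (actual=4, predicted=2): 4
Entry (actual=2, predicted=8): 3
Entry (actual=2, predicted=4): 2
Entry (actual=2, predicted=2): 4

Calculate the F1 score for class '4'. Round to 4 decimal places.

Take TP from the diagonal, FP from the rest of the '4' prediction marginal, FN from the rest of the '4' actual marginal.
F1 score = 2·TP/(2·TP+FP+FN).
4: TP=4, FP=0+2=2, FN=1+4=5 → 8/15 = 0.53333

0.5333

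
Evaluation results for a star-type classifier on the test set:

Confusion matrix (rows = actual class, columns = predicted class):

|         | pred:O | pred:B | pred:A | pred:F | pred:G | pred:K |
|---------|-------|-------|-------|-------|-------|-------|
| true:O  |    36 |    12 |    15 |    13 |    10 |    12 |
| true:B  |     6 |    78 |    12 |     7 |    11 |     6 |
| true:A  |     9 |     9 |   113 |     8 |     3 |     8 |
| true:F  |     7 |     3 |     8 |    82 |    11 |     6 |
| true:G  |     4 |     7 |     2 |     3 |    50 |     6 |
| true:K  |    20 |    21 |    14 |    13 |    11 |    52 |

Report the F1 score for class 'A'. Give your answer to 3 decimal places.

F1 score = 2·TP/(2·TP+FP+FN).
A: TP=113, FP=15+12+8+2+14=51, FN=9+9+8+3+8=37 → 226/314 = 0.7197

0.720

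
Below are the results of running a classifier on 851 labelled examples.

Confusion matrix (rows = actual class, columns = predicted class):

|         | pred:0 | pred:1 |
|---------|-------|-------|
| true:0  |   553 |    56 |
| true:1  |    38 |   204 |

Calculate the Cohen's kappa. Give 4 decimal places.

0.7346

Observed agreement pₒ = trace/N = 757/851 = 0.88954
Expected agreement pₑ = Σ (rowᵢ·colᵢ)/N² = (609·591 + 242·260)/851² = 0.58387
κ = (pₒ − pₑ)/(1 − pₑ) = (0.88954 − 0.58387)/(1 − 0.58387) = 0.7346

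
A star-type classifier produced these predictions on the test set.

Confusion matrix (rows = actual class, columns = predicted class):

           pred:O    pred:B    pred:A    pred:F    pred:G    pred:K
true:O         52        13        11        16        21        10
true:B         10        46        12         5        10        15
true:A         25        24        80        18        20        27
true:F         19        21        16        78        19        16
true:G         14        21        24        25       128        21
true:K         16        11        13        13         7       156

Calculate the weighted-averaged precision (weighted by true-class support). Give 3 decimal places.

Per-class precision (TP/(TP+FP)):
  O: TP=52, FP=10+25+19+14+16=84 → 52/136 = 0.3824
  B: TP=46, FP=13+24+21+21+11=90 → 46/136 = 0.3382
  A: TP=80, FP=11+12+16+24+13=76 → 80/156 = 0.5128
  F: TP=78, FP=16+5+18+25+13=77 → 78/155 = 0.5032
  G: TP=128, FP=21+10+20+19+7=77 → 128/205 = 0.6244
  K: TP=156, FP=10+15+27+16+21=89 → 156/245 = 0.6367
Weighted-precision = Σ (supportᵢ/N)·precisionᵢ with N=1033: (123/1033)·0.3824 + (98/1033)·0.3382 + (194/1033)·0.5128 + (169/1033)·0.5032 + (233/1033)·0.6244 + (216/1033)·0.6367 = 0.530

0.530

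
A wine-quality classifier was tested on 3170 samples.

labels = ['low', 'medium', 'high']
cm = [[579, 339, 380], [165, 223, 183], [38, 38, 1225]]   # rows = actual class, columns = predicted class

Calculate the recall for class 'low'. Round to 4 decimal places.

0.4461

One-vs-rest for 'low': TP = diagonal; FP = other classes predicted 'low'; FN = 'low' predicted as other.
recall = TP/(TP+FN).
low: TP=579, FN=339+380=719 → 579/1298 = 0.44607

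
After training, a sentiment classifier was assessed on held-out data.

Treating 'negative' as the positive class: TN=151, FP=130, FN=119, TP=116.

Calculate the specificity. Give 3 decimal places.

Specificity = TN/(TN+FP) = 151/(151+130) = 0.537

0.537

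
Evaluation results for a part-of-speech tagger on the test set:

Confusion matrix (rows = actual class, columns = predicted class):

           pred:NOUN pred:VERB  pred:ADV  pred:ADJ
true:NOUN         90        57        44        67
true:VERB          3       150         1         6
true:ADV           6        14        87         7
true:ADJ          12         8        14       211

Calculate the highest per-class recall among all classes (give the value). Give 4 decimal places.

0.9375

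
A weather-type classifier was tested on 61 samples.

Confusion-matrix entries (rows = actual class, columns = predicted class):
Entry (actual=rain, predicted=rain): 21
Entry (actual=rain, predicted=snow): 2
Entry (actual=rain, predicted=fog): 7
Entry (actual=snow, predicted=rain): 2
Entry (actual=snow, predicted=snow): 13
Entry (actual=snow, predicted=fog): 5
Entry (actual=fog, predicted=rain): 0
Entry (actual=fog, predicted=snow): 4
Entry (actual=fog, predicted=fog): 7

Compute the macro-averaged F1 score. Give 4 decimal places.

Per-class F1 score (2·TP/(2·TP+FP+FN)):
  rain: TP=21, FP=2+0=2, FN=2+7=9 → 42/53 = 0.79245
  snow: TP=13, FP=2+4=6, FN=2+5=7 → 26/39 = 0.66667
  fog: TP=7, FP=7+5=12, FN=0+4=4 → 14/30 = 0.46667
Macro-F1 score = mean = (0.79245 + 0.66667 + 0.46667) / 3 = 0.6419

0.6419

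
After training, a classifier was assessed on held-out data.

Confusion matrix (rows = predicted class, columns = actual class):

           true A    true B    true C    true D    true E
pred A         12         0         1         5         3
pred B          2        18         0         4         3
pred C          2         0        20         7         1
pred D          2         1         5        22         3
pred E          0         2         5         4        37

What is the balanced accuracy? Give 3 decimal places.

Balanced accuracy = mean of per-class recall.
  A: recall = 12/18 = 0.6667
  B: recall = 18/21 = 0.8571
  C: recall = 20/31 = 0.6452
  D: recall = 22/42 = 0.5238
  E: recall = 37/47 = 0.7872
Mean = (0.6667 + 0.8571 + 0.6452 + 0.5238 + 0.7872) / 5 = 0.696

0.696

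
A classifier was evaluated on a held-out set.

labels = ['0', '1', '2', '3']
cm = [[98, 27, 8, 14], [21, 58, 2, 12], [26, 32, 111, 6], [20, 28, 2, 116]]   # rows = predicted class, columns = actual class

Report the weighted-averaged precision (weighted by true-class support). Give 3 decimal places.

0.657

Per-class precision (TP/(TP+FP)):
  0: TP=98, FP=27+8+14=49 → 98/147 = 0.6667
  1: TP=58, FP=21+2+12=35 → 58/93 = 0.6237
  2: TP=111, FP=26+32+6=64 → 111/175 = 0.6343
  3: TP=116, FP=20+28+2=50 → 116/166 = 0.6988
Weighted-precision = Σ (supportᵢ/N)·precisionᵢ with N=581: (165/581)·0.6667 + (145/581)·0.6237 + (123/581)·0.6343 + (148/581)·0.6988 = 0.657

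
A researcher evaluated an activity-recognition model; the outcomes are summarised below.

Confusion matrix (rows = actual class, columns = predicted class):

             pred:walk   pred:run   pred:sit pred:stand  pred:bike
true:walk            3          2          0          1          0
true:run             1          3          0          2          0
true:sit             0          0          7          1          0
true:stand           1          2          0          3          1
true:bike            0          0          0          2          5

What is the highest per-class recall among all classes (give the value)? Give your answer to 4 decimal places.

Per-class recall (TP/(TP+FN)):
  walk: TP=3, FN=2+0+1+0=3 → 3/6 = 0.50000
  run: TP=3, FN=1+0+2+0=3 → 3/6 = 0.50000
  sit: TP=7, FN=0+0+1+0=1 → 7/8 = 0.87500
  stand: TP=3, FN=1+2+0+1=4 → 3/7 = 0.42857
  bike: TP=5, FN=0+0+0+2=2 → 5/7 = 0.71429
Highest is class 'sit' with recall = 0.8750.

0.8750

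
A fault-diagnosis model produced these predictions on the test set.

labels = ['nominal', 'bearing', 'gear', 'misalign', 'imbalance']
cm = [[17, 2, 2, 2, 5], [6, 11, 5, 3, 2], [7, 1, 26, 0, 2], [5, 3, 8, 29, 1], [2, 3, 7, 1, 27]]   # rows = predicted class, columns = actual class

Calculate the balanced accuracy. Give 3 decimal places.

Balanced accuracy = mean of per-class recall.
  nominal: recall = 17/37 = 0.4595
  bearing: recall = 11/20 = 0.5500
  gear: recall = 26/48 = 0.5417
  misalign: recall = 29/35 = 0.8286
  imbalance: recall = 27/37 = 0.7297
Mean = (0.4595 + 0.5500 + 0.5417 + 0.8286 + 0.7297) / 5 = 0.622

0.622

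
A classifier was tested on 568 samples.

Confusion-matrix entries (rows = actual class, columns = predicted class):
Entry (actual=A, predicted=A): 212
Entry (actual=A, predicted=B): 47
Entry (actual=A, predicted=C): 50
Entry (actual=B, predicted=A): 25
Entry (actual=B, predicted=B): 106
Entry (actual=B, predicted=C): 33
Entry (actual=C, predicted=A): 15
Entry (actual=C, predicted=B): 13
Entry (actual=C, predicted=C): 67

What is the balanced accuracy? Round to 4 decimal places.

Balanced accuracy = mean of per-class recall.
  A: recall = 212/309 = 0.68608
  B: recall = 106/164 = 0.64634
  C: recall = 67/95 = 0.70526
Mean = (0.68608 + 0.64634 + 0.70526) / 3 = 0.6792

0.6792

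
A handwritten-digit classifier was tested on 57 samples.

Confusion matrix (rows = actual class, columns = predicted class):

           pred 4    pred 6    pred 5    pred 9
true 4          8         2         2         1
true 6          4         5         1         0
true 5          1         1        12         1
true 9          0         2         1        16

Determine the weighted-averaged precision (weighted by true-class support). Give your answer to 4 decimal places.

Per-class precision (TP/(TP+FP)):
  4: TP=8, FP=4+1+0=5 → 8/13 = 0.61538
  6: TP=5, FP=2+1+2=5 → 5/10 = 0.50000
  5: TP=12, FP=2+1+1=4 → 12/16 = 0.75000
  9: TP=16, FP=1+0+1=2 → 16/18 = 0.88889
Weighted-precision = Σ (supportᵢ/N)·precisionᵢ with N=57: (13/57)·0.61538 + (10/57)·0.50000 + (15/57)·0.75000 + (19/57)·0.88889 = 0.7217

0.7217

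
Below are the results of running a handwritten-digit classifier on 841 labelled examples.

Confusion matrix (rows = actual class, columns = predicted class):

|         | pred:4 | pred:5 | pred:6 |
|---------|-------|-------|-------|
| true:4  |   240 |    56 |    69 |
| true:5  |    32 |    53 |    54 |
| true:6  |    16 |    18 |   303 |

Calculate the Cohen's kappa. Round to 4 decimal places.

Observed agreement pₒ = trace/N = 596/841 = 0.70868
Expected agreement pₑ = Σ (rowᵢ·colᵢ)/N² = (365·288 + 139·127 + 337·426)/841² = 0.37656
κ = (pₒ − pₑ)/(1 − pₑ) = (0.70868 − 0.37656)/(1 − 0.37656) = 0.5327

0.5327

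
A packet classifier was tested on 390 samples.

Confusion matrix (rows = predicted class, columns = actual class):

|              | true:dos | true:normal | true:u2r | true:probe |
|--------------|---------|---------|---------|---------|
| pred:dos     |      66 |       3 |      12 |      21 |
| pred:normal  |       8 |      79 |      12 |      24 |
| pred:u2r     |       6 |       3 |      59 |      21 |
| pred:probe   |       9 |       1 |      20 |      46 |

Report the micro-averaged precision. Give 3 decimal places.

Micro-averaging pools counts across classes: ΣTP=250, ΣFP=140, ΣFN=140.
Micro-precision = TP/(TP+FP) on pooled counts = 0.641 (equals overall accuracy in single-label multiclass).

0.641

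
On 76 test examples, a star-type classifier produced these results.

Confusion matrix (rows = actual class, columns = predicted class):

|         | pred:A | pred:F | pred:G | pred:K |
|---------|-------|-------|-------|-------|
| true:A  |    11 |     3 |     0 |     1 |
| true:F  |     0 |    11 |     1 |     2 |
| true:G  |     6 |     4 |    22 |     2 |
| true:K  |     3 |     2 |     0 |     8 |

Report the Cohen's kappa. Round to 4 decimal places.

0.5703

Observed agreement pₒ = trace/N = 52/76 = 0.68421
Expected agreement pₑ = Σ (rowᵢ·colᵢ)/N² = (15·20 + 14·20 + 34·23 + 13·13)/76² = 0.26506
κ = (pₒ − pₑ)/(1 − pₑ) = (0.68421 − 0.26506)/(1 − 0.26506) = 0.5703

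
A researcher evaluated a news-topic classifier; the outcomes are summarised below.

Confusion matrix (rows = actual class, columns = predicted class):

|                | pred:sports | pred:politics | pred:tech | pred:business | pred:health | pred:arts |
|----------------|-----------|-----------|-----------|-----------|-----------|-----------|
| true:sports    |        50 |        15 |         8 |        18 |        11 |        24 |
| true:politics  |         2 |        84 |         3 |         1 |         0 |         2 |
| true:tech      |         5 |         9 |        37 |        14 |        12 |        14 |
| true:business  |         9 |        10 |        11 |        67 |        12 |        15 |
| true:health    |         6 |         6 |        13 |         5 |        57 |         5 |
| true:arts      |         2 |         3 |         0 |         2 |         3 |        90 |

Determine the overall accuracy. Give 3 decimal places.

Accuracy = trace / total = (50+84+37+67+57+90=385) / 625 = 385/625 = 0.616

0.616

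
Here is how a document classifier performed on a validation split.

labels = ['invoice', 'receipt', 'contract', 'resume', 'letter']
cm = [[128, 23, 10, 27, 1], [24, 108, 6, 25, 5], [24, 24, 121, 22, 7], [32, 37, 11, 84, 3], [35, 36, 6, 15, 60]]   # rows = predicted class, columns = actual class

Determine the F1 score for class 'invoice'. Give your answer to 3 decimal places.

F1 score = 2·TP/(2·TP+FP+FN).
invoice: TP=128, FP=23+10+27+1=61, FN=24+24+32+35=115 → 256/432 = 0.5926

0.593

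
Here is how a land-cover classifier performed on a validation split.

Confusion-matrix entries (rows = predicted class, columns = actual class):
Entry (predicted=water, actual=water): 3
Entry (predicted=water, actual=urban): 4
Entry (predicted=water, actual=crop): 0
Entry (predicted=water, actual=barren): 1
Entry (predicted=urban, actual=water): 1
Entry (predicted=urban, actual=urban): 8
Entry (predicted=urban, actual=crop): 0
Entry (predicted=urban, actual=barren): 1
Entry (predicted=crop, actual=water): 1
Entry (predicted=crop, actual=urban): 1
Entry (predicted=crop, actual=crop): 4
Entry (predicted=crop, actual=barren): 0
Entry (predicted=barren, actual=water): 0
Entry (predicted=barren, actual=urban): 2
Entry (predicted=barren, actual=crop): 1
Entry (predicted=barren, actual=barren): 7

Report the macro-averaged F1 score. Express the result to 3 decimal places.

Per-class F1 score (2·TP/(2·TP+FP+FN)):
  water: TP=3, FP=4+0+1=5, FN=1+1+0=2 → 6/13 = 0.4615
  urban: TP=8, FP=1+0+1=2, FN=4+1+2=7 → 16/25 = 0.6400
  crop: TP=4, FP=1+1+0=2, FN=0+0+1=1 → 8/11 = 0.7273
  barren: TP=7, FP=0+2+1=3, FN=1+1+0=2 → 14/19 = 0.7368
Macro-F1 score = mean = (0.4615 + 0.6400 + 0.7273 + 0.7368) / 4 = 0.641

0.641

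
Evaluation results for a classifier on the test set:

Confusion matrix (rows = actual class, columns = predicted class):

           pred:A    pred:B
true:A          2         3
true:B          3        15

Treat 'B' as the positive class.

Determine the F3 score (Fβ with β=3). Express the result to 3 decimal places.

Fβ = (1+β²)·TP / ((1+β²)·TP + β²·FN + FP), with β²=9
= 10·15 / (10·15 + 9·3 + 3) = 0.833

0.833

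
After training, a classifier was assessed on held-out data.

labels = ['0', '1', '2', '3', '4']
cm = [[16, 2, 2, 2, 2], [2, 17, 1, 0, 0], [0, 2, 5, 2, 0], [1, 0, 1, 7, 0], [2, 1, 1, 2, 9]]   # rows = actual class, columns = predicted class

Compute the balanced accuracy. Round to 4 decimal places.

Balanced accuracy = mean of per-class recall.
  0: recall = 16/24 = 0.66667
  1: recall = 17/20 = 0.85000
  2: recall = 5/9 = 0.55556
  3: recall = 7/9 = 0.77778
  4: recall = 9/15 = 0.60000
Mean = (0.66667 + 0.85000 + 0.55556 + 0.77778 + 0.60000) / 5 = 0.6900

0.6900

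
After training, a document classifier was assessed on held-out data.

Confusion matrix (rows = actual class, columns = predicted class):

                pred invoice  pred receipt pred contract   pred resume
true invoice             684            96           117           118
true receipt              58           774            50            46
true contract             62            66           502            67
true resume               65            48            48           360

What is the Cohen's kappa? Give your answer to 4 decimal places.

0.6402

Observed agreement pₒ = trace/N = 2320/3161 = 0.73394
Expected agreement pₑ = Σ (rowᵢ·colᵢ)/N² = (1015·869 + 928·984 + 697·717 + 521·591)/3161² = 0.26050
κ = (pₒ − pₑ)/(1 − pₑ) = (0.73394 − 0.26050)/(1 − 0.26050) = 0.6402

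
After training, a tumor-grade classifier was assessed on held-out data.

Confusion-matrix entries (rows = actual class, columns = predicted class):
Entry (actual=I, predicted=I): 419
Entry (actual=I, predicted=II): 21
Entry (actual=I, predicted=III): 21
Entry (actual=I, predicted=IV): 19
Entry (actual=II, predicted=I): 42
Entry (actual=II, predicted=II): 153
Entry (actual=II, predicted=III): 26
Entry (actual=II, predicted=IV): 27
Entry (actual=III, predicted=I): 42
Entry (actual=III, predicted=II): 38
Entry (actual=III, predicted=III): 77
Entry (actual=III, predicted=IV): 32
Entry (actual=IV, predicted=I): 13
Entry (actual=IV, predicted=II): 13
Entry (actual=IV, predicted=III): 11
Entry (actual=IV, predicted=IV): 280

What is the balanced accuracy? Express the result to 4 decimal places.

0.6951

Balanced accuracy = mean of per-class recall.
  I: recall = 419/480 = 0.87292
  II: recall = 153/248 = 0.61694
  III: recall = 77/189 = 0.40741
  IV: recall = 280/317 = 0.88328
Mean = (0.87292 + 0.61694 + 0.40741 + 0.88328) / 4 = 0.6951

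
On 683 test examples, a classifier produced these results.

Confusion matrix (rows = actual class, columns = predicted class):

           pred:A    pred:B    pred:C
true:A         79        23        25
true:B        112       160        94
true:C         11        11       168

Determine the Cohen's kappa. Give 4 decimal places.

Observed agreement pₒ = trace/N = 407/683 = 0.59590
Expected agreement pₑ = Σ (rowᵢ·colᵢ)/N² = (127·202 + 366·194 + 190·287)/683² = 0.32410
κ = (pₒ − pₑ)/(1 − pₑ) = (0.59590 − 0.32410)/(1 − 0.32410) = 0.4021

0.4021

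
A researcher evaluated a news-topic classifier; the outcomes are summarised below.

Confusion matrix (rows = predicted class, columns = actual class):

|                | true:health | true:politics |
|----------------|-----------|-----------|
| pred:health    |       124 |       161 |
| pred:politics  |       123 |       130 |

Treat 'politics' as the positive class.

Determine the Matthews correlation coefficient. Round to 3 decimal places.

-0.051

MCC = (TP·TN − FP·FN) / √((TP+FP)(TP+FN)(TN+FP)(TN+FN))
Numerator = 130·124 − 123·161 = -3683
Denominator = √(253·291·247·285) = √5182691085 = 71990.9097
MCC = -3683 / 71990.9097 = -0.051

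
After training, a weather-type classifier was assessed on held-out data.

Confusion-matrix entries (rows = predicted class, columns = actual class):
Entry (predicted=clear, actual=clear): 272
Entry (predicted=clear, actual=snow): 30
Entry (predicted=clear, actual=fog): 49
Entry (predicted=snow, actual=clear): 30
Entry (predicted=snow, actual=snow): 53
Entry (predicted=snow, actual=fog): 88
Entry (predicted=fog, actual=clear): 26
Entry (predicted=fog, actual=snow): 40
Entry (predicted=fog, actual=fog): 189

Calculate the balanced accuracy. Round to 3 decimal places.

0.613

Balanced accuracy = mean of per-class recall.
  clear: recall = 272/328 = 0.8293
  snow: recall = 53/123 = 0.4309
  fog: recall = 189/326 = 0.5798
Mean = (0.8293 + 0.4309 + 0.5798) / 3 = 0.613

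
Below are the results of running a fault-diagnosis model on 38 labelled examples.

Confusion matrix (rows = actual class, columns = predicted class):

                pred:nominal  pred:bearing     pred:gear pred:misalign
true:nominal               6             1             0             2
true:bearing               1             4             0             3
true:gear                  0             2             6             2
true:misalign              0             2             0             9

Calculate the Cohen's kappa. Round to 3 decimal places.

Observed agreement pₒ = trace/N = 25/38 = 0.6579
Expected agreement pₑ = Σ (rowᵢ·colᵢ)/N² = (9·7 + 8·9 + 10·6 + 11·16)/38² = 0.2569
κ = (pₒ − pₑ)/(1 − pₑ) = (0.6579 − 0.2569)/(1 − 0.2569) = 0.540

0.540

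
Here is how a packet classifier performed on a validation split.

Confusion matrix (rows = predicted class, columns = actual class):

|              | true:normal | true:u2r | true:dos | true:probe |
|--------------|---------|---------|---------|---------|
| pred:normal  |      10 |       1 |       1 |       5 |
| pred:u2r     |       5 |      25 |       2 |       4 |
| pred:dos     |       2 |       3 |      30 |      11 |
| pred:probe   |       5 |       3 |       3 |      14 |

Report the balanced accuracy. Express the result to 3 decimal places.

Balanced accuracy = mean of per-class recall.
  normal: recall = 10/22 = 0.4545
  u2r: recall = 25/32 = 0.7813
  dos: recall = 30/36 = 0.8333
  probe: recall = 14/34 = 0.4118
Mean = (0.4545 + 0.7813 + 0.8333 + 0.4118) / 4 = 0.620

0.620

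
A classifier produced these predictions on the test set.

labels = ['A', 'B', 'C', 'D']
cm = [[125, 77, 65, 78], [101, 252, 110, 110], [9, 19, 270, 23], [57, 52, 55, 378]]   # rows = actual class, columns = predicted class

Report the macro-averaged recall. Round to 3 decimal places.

0.585

Per-class recall (TP/(TP+FN)):
  A: TP=125, FN=77+65+78=220 → 125/345 = 0.3623
  B: TP=252, FN=101+110+110=321 → 252/573 = 0.4398
  C: TP=270, FN=9+19+23=51 → 270/321 = 0.8411
  D: TP=378, FN=57+52+55=164 → 378/542 = 0.6974
Macro-recall = mean = (0.3623 + 0.4398 + 0.8411 + 0.6974) / 4 = 0.585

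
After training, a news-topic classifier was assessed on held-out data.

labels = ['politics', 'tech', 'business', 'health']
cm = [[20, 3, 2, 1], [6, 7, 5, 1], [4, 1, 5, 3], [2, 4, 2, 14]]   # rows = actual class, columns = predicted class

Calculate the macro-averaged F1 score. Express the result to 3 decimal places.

Per-class F1 score (2·TP/(2·TP+FP+FN)):
  politics: TP=20, FP=6+4+2=12, FN=3+2+1=6 → 40/58 = 0.6897
  tech: TP=7, FP=3+1+4=8, FN=6+5+1=12 → 14/34 = 0.4118
  business: TP=5, FP=2+5+2=9, FN=4+1+3=8 → 10/27 = 0.3704
  health: TP=14, FP=1+1+3=5, FN=2+4+2=8 → 28/41 = 0.6829
Macro-F1 score = mean = (0.6897 + 0.4118 + 0.3704 + 0.6829) / 4 = 0.539

0.539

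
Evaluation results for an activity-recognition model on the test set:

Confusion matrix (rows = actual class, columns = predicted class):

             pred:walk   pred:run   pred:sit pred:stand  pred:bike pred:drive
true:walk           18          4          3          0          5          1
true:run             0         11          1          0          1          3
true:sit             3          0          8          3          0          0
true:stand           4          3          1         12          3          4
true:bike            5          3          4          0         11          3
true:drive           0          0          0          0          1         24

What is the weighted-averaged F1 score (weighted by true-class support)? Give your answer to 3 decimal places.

0.594

Per-class F1 score (2·TP/(2·TP+FP+FN)):
  walk: TP=18, FP=0+3+4+5+0=12, FN=4+3+0+5+1=13 → 36/61 = 0.5902
  run: TP=11, FP=4+0+3+3+0=10, FN=0+1+0+1+3=5 → 22/37 = 0.5946
  sit: TP=8, FP=3+1+1+4+0=9, FN=3+0+3+0+0=6 → 16/31 = 0.5161
  stand: TP=12, FP=0+0+3+0+0=3, FN=4+3+1+3+4=15 → 24/42 = 0.5714
  bike: TP=11, FP=5+1+0+3+1=10, FN=5+3+4+0+3=15 → 22/47 = 0.4681
  drive: TP=24, FP=1+3+0+4+3=11, FN=0+0+0+0+1=1 → 48/60 = 0.8000
Weighted-F1 score = Σ (supportᵢ/N)·F1 scoreᵢ with N=139: (31/139)·0.5902 + (16/139)·0.5946 + (14/139)·0.5161 + (27/139)·0.5714 + (26/139)·0.4681 + (25/139)·0.8000 = 0.594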